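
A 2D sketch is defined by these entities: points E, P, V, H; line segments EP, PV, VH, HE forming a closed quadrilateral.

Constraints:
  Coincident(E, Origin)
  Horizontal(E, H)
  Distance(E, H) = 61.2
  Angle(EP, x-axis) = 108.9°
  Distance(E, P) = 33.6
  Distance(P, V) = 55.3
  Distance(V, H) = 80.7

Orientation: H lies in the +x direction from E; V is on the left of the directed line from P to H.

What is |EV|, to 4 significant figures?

77.35

Checks: |PV| = 55.30 ✓; |VH| = 80.70 ✓.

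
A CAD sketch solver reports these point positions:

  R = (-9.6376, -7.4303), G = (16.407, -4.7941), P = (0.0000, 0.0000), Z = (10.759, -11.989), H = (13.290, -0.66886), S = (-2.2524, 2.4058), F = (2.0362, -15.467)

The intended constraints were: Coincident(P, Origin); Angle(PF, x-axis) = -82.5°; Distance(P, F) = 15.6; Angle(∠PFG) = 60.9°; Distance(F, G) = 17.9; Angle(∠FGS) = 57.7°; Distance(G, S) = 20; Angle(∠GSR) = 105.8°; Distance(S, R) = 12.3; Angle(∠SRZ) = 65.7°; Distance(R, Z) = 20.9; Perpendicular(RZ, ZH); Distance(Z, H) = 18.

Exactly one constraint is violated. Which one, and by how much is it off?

Distance(Z, H) = 18 — off by 6.40.

P = (0.00, 0.00) ✓; PF at -82.50° ✓; |PF| = 15.60 ✓; ∠PFG = 60.90° ✓; |FG| = 17.90 ✓; ∠FGS = 57.70° ✓; |GS| = 20.00 ✓; ∠GSR = 105.8° ✓; |SR| = 12.30 ✓; ∠SRZ = 65.70° ✓; |RZ| = 20.90 ✓; ∠(RZ, ZH) = 90.00° ✓; |ZH| = 11.60 ✗.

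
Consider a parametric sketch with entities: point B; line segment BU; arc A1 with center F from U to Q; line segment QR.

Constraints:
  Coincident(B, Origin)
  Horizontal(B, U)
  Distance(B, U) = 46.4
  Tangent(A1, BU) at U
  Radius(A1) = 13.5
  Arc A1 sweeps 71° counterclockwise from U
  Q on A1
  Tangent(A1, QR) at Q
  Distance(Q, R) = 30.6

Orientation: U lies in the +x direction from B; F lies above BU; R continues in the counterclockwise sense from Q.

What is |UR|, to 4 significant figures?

44.31

B is at the origin; B and U share the same y with |BU| = 46.4 and U on the +x side, so U = (46.40, 0.000). The tangent condition forces FU to be normal to BU, so F = U + (0, 13.5) = (46.40, 13.50). On A1, U sits at bearing -90° from F; a 71° counterclockwise sweep puts Q at bearing -19°, so Q = F + 13.5·(cos -19°, sin -19°) = (59.16, 9.105). A1 meets QR tangentially, so FQ is at right angles to QR, so QR runs along (−sin -19°, cos -19°); with |QR| = 30.6, R = (69.13, 38.04). Then |UR| = |R − U| = 44.31.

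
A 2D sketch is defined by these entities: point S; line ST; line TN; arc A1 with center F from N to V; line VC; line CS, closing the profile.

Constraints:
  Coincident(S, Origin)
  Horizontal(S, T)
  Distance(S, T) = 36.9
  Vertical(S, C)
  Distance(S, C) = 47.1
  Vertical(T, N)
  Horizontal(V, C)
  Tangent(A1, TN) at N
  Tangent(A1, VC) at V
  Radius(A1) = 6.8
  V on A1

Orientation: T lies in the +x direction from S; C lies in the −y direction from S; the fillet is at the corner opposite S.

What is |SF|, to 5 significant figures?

50.300

S and C share the same x with |SC| = 47.1 and C on the −y side, so C = (0.0000, -47.100). The virtual corner opposite S is at (36.900, -47.100). Since A1 is tangent to TN there, FN ⟂ TN and since A1 is tangent to VC there, FV ⟂ VC, with radius 6.8, so the center F sits 6.8 in from both sides at F = (30.100, -40.300). Then |SF| = |F − S| = 50.300.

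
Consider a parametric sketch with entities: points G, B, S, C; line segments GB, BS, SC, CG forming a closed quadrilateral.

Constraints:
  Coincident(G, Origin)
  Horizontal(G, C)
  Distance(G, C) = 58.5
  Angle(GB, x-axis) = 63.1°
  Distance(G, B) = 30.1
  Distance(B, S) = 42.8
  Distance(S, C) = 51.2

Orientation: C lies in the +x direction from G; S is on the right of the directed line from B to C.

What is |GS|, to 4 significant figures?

18.58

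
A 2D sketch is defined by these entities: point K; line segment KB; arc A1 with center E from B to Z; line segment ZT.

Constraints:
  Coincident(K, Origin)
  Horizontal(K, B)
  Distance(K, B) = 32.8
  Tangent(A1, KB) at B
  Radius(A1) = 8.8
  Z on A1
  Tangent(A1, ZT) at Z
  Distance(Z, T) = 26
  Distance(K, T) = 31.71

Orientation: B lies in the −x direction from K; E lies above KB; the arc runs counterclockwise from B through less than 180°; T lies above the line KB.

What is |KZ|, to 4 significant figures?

25.35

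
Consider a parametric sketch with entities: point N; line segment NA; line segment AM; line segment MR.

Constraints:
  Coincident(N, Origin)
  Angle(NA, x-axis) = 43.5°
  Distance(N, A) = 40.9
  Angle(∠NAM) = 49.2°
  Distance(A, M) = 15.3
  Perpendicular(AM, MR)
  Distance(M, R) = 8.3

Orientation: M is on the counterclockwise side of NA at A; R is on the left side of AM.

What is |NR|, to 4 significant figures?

25.38

∠NAM = 49.2°, so AM runs at 43.5° + (180° − 49.2°) = 174.3° from the x-axis; with |AM| = 15.3, M = A + 15.3·(cos 174.3°, sin 174.3°) = (14.44, 29.67). The perpendicularity gives MR at right angles to AM; with |MR| = 8.3 on the left of AM, R = M + 8.3·(-0.09932, -0.9951) = (13.62, 21.41). Then |NR| = |R − N| = 25.38.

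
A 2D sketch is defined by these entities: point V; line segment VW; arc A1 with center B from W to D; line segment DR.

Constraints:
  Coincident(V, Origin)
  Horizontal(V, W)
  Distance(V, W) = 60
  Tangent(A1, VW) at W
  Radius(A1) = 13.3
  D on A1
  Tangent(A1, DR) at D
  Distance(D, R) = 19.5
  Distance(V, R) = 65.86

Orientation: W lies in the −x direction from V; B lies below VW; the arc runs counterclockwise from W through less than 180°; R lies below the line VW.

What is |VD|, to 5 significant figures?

72.838

Checks: |VW| = 60.00 ✓; |BW| = 13.30 ✓; |BD| = 13.30 ✓; ∠(BD, DR) = 90.00° ✓; |DR| = 19.50 ✓; |VR| = 65.86 ✓.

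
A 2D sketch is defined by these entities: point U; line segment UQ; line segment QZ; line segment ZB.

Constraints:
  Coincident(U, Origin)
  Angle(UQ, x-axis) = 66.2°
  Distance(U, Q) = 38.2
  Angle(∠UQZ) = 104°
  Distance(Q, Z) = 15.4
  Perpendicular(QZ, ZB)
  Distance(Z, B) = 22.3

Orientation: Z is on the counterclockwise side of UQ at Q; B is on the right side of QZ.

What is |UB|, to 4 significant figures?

64.28

U is at the origin; UQ runs at 66.2° with length 38.2, so Q = 38.2·(cos 66.2°, sin 66.2°) = (15.42, 34.95). ∠UQZ = 104.0°, so QZ runs at 66.2° + (180° − 104.0°) = 142.2° from the x-axis; with |QZ| = 15.4, Z = Q + 15.4·(cos 142.2°, sin 142.2°) = (3.247, 44.39). QZ ⟂ ZB; with |ZB| = 22.3 on the right of QZ, B = Z + 22.3·(0.6129, 0.7902) = (16.91, 62.01). Then |UB| = |B − U| = 64.28.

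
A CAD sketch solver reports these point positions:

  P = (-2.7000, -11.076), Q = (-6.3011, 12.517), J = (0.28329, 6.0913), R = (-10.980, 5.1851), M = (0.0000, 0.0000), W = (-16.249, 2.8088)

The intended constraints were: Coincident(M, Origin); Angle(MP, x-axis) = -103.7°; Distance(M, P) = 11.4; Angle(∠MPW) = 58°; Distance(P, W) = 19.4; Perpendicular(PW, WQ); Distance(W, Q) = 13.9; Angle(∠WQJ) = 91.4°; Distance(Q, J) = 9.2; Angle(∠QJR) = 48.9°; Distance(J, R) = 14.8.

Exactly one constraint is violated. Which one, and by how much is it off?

Distance(J, R) = 14.8 — off by 3.50.

M = (0.00, 0.00) ✓; MP at -103.7° ✓; |MP| = 11.40 ✓; ∠MPW = 58.00° ✓; |PW| = 19.40 ✓; ∠(PW, WQ) = 90.00° ✓; |WQ| = 13.90 ✓; ∠WQJ = 91.40° ✓; |QJ| = 9.200 ✓; ∠QJR = 48.90° ✓; |JR| = 11.30 ✗.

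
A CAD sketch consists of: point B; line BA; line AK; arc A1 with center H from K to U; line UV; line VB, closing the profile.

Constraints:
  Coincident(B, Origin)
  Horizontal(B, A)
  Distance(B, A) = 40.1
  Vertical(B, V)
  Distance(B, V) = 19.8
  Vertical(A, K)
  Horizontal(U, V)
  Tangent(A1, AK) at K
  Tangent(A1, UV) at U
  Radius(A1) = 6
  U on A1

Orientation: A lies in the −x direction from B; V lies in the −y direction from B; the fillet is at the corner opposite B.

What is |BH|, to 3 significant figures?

36.8

B is at the origin; B and A share the same y with |BA| = 40.1 and A on the −x side, so A = (-40.1, 0.00). BV is vertical with |BV| = 19.8 and V on the −y side, so V = (0.00, -19.8). The virtual corner opposite B is at (-40.1, -19.8). Since A1 is tangent to AK there, HK ⟂ AK and tangency of A1 to UV means the radius HU is perpendicular to UV, with radius 6.0, so the center H sits 6.0 in from both sides at H = (-34.1, -13.8). Then |BH| = |H − B| = 36.8.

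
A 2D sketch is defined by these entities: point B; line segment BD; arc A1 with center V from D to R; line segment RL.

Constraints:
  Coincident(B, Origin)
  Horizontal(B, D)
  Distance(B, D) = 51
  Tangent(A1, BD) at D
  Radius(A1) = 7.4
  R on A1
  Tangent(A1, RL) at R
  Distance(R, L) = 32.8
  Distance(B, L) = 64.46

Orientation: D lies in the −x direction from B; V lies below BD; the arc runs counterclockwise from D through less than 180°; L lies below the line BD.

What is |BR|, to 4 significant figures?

58.89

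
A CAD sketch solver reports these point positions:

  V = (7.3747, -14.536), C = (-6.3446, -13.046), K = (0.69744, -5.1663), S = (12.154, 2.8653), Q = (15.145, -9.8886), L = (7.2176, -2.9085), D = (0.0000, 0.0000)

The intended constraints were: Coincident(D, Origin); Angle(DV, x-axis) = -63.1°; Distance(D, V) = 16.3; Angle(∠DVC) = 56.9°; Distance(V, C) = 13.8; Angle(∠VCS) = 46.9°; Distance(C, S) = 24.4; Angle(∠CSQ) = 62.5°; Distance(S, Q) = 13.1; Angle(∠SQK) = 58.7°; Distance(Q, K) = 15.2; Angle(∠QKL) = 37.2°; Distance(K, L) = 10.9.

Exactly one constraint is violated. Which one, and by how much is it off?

Distance(K, L) = 10.9 — off by 4.00.

D = (0.00, 0.00) ✓; DV at -63.10° ✓; |DV| = 16.30 ✓; ∠DVC = 56.90° ✓; |VC| = 13.80 ✓; ∠VCS = 46.90° ✓; |CS| = 24.40 ✓; ∠CSQ = 62.50° ✓; |SQ| = 13.10 ✓; ∠SQK = 58.70° ✓; |QK| = 15.20 ✓; ∠QKL = 37.20° ✓; |KL| = 6.900 ✗.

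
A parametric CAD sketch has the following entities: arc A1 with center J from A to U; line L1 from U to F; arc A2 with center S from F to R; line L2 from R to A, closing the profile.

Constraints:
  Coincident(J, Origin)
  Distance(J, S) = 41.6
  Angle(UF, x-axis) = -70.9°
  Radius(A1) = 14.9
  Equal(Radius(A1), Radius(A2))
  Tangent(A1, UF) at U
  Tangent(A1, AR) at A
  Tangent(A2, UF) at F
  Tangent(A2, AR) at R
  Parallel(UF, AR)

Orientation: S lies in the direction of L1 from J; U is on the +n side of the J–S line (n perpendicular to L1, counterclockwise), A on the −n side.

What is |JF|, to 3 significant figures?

44.2

The slot axis is L1's direction at -70.9°, so u = (cos -70.9°, sin -70.9°) = (0.327, -0.945) and n = (−sin -70.9°, cos -70.9°) = (0.945, 0.327). J is at the origin and S lies 41.6 along u from J, so S = 41.6·u = (13.6, -39.3). Tangency of A1 to both parallel lines with radius 14.9 puts U and A at J ± 14.9·n: U = (14.1, 4.88), A = (-14.1, -4.88). Equal radii place F and R the same way about S: F = S + 14.9·n = (27.7, -34.4), R = S − 14.9·n = (-0.467, -44.2). Then |JF| = |F − J| = 44.2.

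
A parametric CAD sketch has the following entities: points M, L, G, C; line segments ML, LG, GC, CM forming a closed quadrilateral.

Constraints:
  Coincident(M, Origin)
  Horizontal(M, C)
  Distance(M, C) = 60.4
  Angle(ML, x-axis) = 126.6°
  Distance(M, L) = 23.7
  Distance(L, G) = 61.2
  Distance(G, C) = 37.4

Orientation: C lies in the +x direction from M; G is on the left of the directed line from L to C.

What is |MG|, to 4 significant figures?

56.63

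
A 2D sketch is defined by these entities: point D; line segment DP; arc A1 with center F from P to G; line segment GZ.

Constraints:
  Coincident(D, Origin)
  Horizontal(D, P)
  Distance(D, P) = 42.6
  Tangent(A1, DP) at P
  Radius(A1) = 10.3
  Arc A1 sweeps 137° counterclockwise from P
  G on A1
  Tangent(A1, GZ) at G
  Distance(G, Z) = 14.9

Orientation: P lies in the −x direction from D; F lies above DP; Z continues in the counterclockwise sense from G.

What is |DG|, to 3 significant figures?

39.8

A1 meets DP tangentially, so FP is at right angles to DP, so F = P + (0, 10.3) = (-42.6, 10.3). On A1, P sits at bearing -90° from F; a 137° counterclockwise sweep puts G at bearing 47°, so G = F + 10.3·(cos 47°, sin 47°) = (-35.6, 17.8). Then |DG| = |G − D| = 39.8.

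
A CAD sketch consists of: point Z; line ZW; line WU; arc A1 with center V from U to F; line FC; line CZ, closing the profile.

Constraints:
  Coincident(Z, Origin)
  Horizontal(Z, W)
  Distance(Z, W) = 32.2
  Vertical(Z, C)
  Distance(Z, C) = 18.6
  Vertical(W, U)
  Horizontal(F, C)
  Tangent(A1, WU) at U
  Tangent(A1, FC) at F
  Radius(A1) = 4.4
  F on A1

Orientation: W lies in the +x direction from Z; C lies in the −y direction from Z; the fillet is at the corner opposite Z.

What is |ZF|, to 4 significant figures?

33.45

Z is at the origin; Z and W share the same y with |ZW| = 32.2 and W on the +x side, so W = (32.20, 0.000). Z and C share the same x with |ZC| = 18.6 and C on the −y side, so C = (0.000, -18.60). The virtual corner opposite Z is at (32.20, -18.60). Tangency of A1 to WU means the radius VU is perpendicular to WU and A1 meets FC tangentially, so VF is at right angles to FC, with radius 4.4, so the center V sits 4.4 in from both sides at V = (27.80, -14.20). That places the tangent points at U = (32.20, -14.20) on WU and F = (27.80, -18.60) on FC. Then |ZF| = |F − Z| = 33.45.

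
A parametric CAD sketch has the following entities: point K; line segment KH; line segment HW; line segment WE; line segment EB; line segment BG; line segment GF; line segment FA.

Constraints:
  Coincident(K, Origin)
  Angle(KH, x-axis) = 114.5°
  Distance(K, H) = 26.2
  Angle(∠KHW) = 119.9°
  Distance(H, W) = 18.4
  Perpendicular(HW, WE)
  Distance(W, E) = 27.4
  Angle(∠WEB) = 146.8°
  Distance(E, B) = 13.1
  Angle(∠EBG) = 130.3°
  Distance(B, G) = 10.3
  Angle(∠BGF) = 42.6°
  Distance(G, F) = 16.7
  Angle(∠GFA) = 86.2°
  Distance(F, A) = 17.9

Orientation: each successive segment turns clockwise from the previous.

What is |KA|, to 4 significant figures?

41.23

K is at the origin; KH runs at 114.5° with length 26.2, so H = (-10.86, 23.84). ∠KHW = 119.9° gives HW at 54.40° from the x-axis; with |HW| = 18.4, W = (-0.1539, 38.80). HW ⟂ WE, so WE runs at -35.60°; with |WE| = 27.4, E = (22.13, 22.85). ∠WEB = 146.8° gives EB at -68.80° from the x-axis; with |EB| = 13.1, B = (26.86, 10.64). ∠EBG = 130.3° gives BG at -118.5° from the x-axis; with |BG| = 10.3, G = (21.95, 1.587). ∠BGF = 42.6° gives GF at 104.1° from the x-axis; with |GF| = 16.7, F = (17.88, 17.78). ∠GFA = 86.2° gives FA at 10.30° from the x-axis; with |FA| = 17.9, A = (35.49, 20.98). Then |KA| = |A − K| = 41.23.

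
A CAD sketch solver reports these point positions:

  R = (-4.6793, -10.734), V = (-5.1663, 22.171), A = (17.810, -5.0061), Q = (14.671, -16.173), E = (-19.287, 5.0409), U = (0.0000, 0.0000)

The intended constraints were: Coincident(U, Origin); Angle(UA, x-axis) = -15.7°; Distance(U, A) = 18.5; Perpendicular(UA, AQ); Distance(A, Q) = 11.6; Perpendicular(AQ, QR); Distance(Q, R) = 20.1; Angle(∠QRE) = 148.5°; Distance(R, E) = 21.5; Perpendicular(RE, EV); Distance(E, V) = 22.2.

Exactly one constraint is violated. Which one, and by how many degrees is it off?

Perpendicular(RE, EV) — off by 7.70°.

U = (0.00, 0.00) ✓; UA at -15.70° ✓; |UA| = 18.50 ✓; ∠(UA, AQ) = 90.00° ✓; |AQ| = 11.60 ✓; ∠(AQ, QR) = 90.00° ✓; |QR| = 20.10 ✓; ∠QRE = 148.5° ✓; |RE| = 21.50 ✓; ∠(RE, EV) = 82.30° ✗; |EV| = 22.20 ✓.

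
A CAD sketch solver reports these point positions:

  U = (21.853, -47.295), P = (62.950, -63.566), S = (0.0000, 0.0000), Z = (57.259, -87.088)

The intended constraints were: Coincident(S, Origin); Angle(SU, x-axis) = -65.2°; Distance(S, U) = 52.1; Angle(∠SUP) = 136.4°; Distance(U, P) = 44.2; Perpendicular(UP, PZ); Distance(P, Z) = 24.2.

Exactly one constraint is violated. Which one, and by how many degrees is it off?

Perpendicular(UP, PZ) — off by 8.00°.

S = (0.00, 0.00) ✓; SU at -65.20° ✓; |SU| = 52.10 ✓; ∠SUP = 136.4° ✓; |UP| = 44.20 ✓; ∠(UP, PZ) = 82.00° ✗; |PZ| = 24.20 ✓.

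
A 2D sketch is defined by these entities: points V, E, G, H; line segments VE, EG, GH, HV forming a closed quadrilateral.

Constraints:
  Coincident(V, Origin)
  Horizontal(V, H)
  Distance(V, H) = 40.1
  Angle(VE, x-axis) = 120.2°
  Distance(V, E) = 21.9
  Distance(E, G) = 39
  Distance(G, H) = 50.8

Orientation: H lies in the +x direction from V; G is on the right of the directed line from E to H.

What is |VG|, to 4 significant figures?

20.92

V is at the origin; VH is horizontal with |VH| = 40.1 and H in +x, so H = (40.1, 0). VE runs at 120.2° with |VE| = 21.9, so E = (-11.02, 18.93). G is determined by |EG| = 39.0 and |GH| = 50.8 together: it lies at the intersection of circle(E, 39.0) and circle(H, 50.8). With |EH| = 54.51, the foot of the radical line on EH is 17.53 from E and the perpendicular offset is √(39.0² − 17.53²) = 34.84. Taking the right-of-EH solution: G = (-6.670, -19.83).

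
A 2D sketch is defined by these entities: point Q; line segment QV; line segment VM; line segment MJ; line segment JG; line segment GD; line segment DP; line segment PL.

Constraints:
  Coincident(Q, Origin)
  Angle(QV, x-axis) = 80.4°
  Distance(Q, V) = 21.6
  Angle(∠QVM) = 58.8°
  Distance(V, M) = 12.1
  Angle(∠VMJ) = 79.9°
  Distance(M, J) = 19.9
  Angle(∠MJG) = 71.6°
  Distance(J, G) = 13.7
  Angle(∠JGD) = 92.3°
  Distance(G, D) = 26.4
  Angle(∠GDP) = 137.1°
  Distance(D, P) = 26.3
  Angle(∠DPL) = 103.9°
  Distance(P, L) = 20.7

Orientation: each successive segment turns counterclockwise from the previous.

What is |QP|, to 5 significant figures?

44.141

Q is at the origin; QV runs at 80.4° with length 21.6, so V = (3.6022, 21.298). ∠QVM = 58.8° gives VM at -158.40° from the x-axis; with |VM| = 12.1, M = (-7.6481, 16.843). ∠VMJ = 79.9° gives MJ at -58.300° from the x-axis; with |MJ| = 19.9, J = (2.8088, -0.087934). ∠MJG = 71.6° gives JG at 50.100° from the x-axis; with |JG| = 13.7, G = (11.597, 10.422). ∠JGD = 92.3° gives GD at 137.80° from the x-axis; with |GD| = 26.4, D = (-7.9606, 28.156). ∠GDP = 137.1° gives DP at -179.30° from the x-axis; with |DP| = 26.3, P = (-34.259, 27.834). Then |QP| = |P − Q| = 44.141.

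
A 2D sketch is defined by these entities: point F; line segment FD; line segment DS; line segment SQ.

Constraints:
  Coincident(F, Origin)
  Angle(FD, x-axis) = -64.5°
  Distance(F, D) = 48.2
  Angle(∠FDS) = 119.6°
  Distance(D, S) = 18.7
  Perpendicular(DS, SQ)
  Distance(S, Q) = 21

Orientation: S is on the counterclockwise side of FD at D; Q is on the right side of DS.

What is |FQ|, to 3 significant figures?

75.9

F is at the origin; FD runs at -64.5° with length 48.2, so D = 48.2·(cos -64.5°, sin -64.5°) = (20.8, -43.5). ∠FDS = 119.6°, so DS runs at -64.5° + (180° − 119.6°) = -4.10° from the x-axis; with |DS| = 18.7, S = D + 18.7·(cos -4.10°, sin -4.10°) = (39.4, -44.8). DS ⟂ SQ; with |SQ| = 21.0 on the right of DS, Q = S + 21.0·(-0.0715, -0.997) = (37.9, -65.8). Then |FQ| = |Q − F| = 75.9.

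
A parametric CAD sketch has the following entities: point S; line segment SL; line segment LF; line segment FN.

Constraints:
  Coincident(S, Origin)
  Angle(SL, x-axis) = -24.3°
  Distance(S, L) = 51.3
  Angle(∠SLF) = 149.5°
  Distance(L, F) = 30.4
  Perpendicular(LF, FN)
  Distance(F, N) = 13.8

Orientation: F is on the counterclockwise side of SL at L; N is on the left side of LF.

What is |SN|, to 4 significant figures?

75.60

S is at the origin; SL runs at -24.3° with length 51.3, so L = 51.3·(cos -24.3°, sin -24.3°) = (46.75, -21.11). ∠SLF = 149.5°, so LF runs at -24.3° + (180° − 149.5°) = 6.200° from the x-axis; with |LF| = 30.4, F = L + 30.4·(cos 6.200°, sin 6.200°) = (76.98, -17.83). LF is perpendicular to FN; with |FN| = 13.8 on the left of LF, N = F + 13.8·(-0.1080, 0.9942) = (75.49, -4.108). Then |SN| = |N − S| = 75.60.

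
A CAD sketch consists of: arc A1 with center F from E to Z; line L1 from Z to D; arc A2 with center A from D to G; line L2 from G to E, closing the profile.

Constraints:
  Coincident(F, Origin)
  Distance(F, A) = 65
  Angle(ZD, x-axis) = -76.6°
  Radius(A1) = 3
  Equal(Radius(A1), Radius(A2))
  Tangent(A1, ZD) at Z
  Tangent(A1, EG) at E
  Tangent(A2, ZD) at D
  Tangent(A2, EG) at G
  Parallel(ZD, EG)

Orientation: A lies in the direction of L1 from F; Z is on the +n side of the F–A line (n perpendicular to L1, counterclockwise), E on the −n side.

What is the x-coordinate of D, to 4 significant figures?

17.98

The slot axis is L1's direction at -76.6°, so u = (cos -76.6°, sin -76.6°) = (0.2317, -0.9728) and n = (−sin -76.6°, cos -76.6°) = (0.9728, 0.2317). F is at the origin and A lies 65.0 along u from F, so A = 65.0·u = (15.06, -63.23). Tangency of A1 to both parallel lines with radius 3.0 puts Z and E at F ± 3.0·n: Z = (2.918, 0.6952), E = (-2.918, -0.6952). Equal radii place D and G the same way about A: D = A + 3.0·n = (17.98, -62.54), G = A − 3.0·n = (12.15, -63.93). So D.x = 17.98.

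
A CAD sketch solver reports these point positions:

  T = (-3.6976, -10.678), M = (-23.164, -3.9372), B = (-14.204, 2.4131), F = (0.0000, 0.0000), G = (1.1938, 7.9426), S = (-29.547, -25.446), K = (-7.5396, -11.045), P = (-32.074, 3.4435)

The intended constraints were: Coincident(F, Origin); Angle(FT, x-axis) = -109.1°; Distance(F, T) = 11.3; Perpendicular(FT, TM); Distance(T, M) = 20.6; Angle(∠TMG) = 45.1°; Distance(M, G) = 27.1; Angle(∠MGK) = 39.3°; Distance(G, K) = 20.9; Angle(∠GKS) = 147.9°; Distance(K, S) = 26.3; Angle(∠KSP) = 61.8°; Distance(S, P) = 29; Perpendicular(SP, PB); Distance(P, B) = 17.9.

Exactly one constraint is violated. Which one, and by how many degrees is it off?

Perpendicular(SP, PB) — off by 8.30°.

F = (0.00, 0.00) ✓; FT at -109.1° ✓; |FT| = 11.30 ✓; ∠(FT, TM) = 90.00° ✓; |TM| = 20.60 ✓; ∠TMG = 45.10° ✓; |MG| = 27.10 ✓; ∠MGK = 39.30° ✓; |GK| = 20.90 ✓; ∠GKS = 147.9° ✓; |KS| = 26.30 ✓; ∠KSP = 61.80° ✓; |SP| = 29.00 ✓; ∠(SP, PB) = 98.30° ✗; |PB| = 17.90 ✓.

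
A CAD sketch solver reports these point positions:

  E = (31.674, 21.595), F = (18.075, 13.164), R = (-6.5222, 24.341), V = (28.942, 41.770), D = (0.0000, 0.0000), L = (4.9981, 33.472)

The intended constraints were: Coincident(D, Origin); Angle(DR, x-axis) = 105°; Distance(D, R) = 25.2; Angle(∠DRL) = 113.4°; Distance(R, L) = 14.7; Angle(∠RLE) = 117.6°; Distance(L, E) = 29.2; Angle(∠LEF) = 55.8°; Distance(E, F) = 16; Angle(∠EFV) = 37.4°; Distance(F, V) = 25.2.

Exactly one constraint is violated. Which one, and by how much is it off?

Distance(F, V) = 25.2 — off by 5.40.

D = (0.00, 0.00) ✓; DR at 105.0° ✓; |DR| = 25.20 ✓; ∠DRL = 113.4° ✓; |RL| = 14.70 ✓; ∠RLE = 117.6° ✓; |LE| = 29.20 ✓; ∠LEF = 55.80° ✓; |EF| = 16.00 ✓; ∠EFV = 37.40° ✓; |FV| = 30.60 ✗.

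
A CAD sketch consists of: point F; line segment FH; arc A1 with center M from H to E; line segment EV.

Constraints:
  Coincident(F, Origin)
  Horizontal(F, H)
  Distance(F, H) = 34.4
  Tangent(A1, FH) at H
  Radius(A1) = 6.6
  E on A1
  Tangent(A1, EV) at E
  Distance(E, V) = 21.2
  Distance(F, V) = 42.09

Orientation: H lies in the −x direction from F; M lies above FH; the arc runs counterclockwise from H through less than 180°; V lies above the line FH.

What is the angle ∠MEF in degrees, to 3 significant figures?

156°

Checks: |ME| = 6.600 ✓; ∠(ME, EV) = 90.00° ✓; |EV| = 21.20 ✓; |FV| = 42.09 ✓.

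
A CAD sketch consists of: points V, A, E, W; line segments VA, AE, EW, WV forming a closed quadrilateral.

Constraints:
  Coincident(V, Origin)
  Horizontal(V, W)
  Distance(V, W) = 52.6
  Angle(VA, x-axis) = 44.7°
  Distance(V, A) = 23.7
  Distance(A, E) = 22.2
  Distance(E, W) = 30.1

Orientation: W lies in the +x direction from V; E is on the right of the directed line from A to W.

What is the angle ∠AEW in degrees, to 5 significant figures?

96.764°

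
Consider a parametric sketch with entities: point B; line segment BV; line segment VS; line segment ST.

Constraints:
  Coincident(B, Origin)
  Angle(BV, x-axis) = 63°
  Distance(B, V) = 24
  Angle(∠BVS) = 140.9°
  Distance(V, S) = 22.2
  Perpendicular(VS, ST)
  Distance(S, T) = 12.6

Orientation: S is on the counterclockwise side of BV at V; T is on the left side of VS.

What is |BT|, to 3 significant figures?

40.9

∠BVS = 140.9°, so VS runs at 63.0° + (180° − 140.9°) = 102° from the x-axis; with |VS| = 22.2, S = V + 22.2·(cos 102°, sin 102°) = (6.24, 43.1). VS ⟂ ST; with |ST| = 12.6 on the left of VS, T = S + 12.6·(-0.978, -0.210) = (-6.08, 40.4). Then |BT| = |T − B| = 40.9.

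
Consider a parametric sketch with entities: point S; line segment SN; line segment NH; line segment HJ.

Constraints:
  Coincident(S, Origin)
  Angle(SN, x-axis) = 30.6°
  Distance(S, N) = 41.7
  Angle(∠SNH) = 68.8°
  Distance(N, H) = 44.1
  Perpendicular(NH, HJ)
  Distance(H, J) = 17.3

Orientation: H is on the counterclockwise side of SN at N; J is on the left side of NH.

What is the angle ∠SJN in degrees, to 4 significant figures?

58.05°

S is at the origin; SN runs at 30.6° with length 41.7, so N = 41.7·(cos 30.6°, sin 30.6°) = (35.89, 21.23). ∠SNH = 68.8°, so NH runs at 30.6° + (180° − 68.8°) = 141.8° from the x-axis; with |NH| = 44.1, H = N + 44.1·(cos 141.8°, sin 141.8°) = (1.237, 48.50). NH is perpendicular to HJ; with |HJ| = 17.3 on the left of NH, J = H + 17.3·(-0.6184, -0.7859) = (-9.462, 34.90). Then cos ∠SJN = JS·JN / (|JS||JN|), giving 58.05°.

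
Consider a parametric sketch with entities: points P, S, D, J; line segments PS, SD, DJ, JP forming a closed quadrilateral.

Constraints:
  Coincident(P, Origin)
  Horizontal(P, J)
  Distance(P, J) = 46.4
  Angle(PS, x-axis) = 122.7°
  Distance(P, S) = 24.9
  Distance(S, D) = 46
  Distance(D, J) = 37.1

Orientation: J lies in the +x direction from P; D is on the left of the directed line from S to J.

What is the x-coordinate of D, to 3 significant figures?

30.8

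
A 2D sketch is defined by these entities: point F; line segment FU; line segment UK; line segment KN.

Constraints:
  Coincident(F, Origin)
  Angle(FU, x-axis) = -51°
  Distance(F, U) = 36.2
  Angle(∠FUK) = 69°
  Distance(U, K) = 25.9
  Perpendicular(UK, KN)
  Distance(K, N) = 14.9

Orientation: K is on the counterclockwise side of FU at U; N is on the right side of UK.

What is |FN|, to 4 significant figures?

50.38

∠FUK = 69.0°, so UK runs at -51.0° + (180° − 69.0°) = 60.00° from the x-axis; with |UK| = 25.9, K = U + 25.9·(cos 60.00°, sin 60.00°) = (35.73, -5.703). UK ⟂ KN; with |KN| = 14.9 on the right of UK, N = K + 14.9·(0.8660, -0.5000) = (48.64, -13.15). Then |FN| = |N − F| = 50.38.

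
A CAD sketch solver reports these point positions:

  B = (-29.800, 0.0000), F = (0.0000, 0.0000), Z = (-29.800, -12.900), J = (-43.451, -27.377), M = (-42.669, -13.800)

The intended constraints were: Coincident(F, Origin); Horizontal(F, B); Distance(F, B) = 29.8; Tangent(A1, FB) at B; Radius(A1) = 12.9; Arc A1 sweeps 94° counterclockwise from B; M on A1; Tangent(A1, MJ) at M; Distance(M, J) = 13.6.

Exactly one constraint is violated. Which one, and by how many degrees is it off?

Tangent(A1, MJ) at M — off by 7.30°.

F = (0.00, 0.00) ✓; F.y = 0.00, B.y = 0.00 ✓; |FB| = 29.80 ✓; ∠(ZB, BF) = 90.00° ✓; |ZB| = 12.90 ✓; bearing(Z→M) − bearing(Z→B) = 94.00° ✓; |ZM| = 12.90 ✓; ∠(ZM, MJ) = 97.30° ✗; |MJ| = 13.60 ✓.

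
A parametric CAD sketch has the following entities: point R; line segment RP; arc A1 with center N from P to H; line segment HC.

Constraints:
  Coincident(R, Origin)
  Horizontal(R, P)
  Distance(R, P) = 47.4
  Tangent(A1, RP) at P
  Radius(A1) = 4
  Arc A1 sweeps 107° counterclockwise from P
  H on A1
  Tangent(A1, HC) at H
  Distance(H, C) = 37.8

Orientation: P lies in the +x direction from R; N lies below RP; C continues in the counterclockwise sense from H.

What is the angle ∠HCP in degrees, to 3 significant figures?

7.08°

On A1, P sits at bearing 90° from N; a 107° counterclockwise sweep puts H at bearing 197°, so H = N + 4.0·(cos 197°, sin 197°) = (43.6, -5.17). Since A1 is tangent to HC there, NH ⟂ HC, so HC runs along (−sin 197°, cos 197°); with |HC| = 37.8, C = (54.6, -41.3). Then cos ∠HCP = CH·CP / (|CH||CP|), giving 7.08°.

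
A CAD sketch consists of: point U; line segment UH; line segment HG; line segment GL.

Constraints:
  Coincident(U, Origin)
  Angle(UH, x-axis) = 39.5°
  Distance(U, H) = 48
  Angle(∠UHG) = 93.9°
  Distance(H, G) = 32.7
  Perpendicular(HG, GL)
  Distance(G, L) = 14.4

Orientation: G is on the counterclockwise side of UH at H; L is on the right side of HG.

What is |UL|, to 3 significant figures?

71.9

U is at the origin; UH runs at 39.5° with length 48.0, so H = 48.0·(cos 39.5°, sin 39.5°) = (37.0, 30.5). ∠UHG = 93.9°, so HG runs at 39.5° + (180° − 93.9°) = 126° from the x-axis; with |HG| = 32.7, G = H + 32.7·(cos 126°, sin 126°) = (18.0, 57.1). HG is perpendicular to GL; with |GL| = 14.4 on the right of HG, L = G + 14.4·(0.813, 0.582) = (29.7, 65.5). Then |UL| = |L − U| = 71.9.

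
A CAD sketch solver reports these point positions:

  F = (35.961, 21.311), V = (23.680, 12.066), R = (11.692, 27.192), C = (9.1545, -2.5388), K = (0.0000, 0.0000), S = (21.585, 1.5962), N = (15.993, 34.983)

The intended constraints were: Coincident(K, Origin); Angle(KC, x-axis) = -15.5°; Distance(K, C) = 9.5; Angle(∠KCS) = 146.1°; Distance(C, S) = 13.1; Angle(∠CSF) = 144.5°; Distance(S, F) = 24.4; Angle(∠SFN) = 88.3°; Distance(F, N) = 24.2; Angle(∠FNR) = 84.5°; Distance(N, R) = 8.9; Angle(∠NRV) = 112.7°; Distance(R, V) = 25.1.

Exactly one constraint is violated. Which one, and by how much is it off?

Distance(R, V) = 25.1 — off by 5.80.

K = (0.00, 0.00) ✓; KC at -15.50° ✓; |KC| = 9.500 ✓; ∠KCS = 146.1° ✓; |CS| = 13.10 ✓; ∠CSF = 144.5° ✓; |SF| = 24.40 ✓; ∠SFN = 88.30° ✓; |FN| = 24.20 ✓; ∠FNR = 84.50° ✓; |NR| = 8.899 ✓; ∠NRV = 112.7° ✓; |RV| = 19.30 ✗.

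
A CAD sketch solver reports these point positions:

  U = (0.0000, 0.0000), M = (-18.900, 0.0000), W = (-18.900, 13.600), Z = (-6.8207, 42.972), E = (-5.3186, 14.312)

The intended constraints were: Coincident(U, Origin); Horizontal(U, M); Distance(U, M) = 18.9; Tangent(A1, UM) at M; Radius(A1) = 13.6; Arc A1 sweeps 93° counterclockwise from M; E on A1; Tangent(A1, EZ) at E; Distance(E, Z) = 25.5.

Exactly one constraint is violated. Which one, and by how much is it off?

Distance(E, Z) = 25.5 — off by 3.20.

U = (0.00, 0.00) ✓; U.y = 0.00, M.y = 0.00 ✓; |UM| = 18.90 ✓; ∠(WM, MU) = 90.00° ✓; |WM| = 13.60 ✓; bearing(W→E) − bearing(W→M) = 93.00° ✓; |WE| = 13.60 ✓; ∠(WE, EZ) = 90.00° ✓; |EZ| = 28.70 ✗.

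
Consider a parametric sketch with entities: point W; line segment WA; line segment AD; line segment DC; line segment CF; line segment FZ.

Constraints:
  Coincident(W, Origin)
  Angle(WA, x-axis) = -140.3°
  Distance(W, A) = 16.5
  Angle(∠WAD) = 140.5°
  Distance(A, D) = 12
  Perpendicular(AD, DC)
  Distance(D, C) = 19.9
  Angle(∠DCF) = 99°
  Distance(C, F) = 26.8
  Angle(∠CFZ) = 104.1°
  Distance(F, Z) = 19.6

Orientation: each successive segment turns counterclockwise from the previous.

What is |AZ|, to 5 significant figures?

22.975

W is at the origin; WA runs at -140.3° with length 16.5, so A = (-12.695, -10.540). ∠WAD = 140.5° gives AD at -100.80° from the x-axis; with |AD| = 12.0, D = (-14.944, -22.327). AD ⟂ DC, so DC runs at -10.800°; with |DC| = 19.9, C = (4.6038, -26.056). ∠DCF = 99.0° gives CF at 70.200° from the x-axis; with |CF| = 26.8, F = (13.682, -0.84040). ∠CFZ = 104.1° gives FZ at 146.10° from the x-axis; with |FZ| = 19.6, Z = (-2.5862, 10.091). Then |AZ| = |Z − A| = 22.975.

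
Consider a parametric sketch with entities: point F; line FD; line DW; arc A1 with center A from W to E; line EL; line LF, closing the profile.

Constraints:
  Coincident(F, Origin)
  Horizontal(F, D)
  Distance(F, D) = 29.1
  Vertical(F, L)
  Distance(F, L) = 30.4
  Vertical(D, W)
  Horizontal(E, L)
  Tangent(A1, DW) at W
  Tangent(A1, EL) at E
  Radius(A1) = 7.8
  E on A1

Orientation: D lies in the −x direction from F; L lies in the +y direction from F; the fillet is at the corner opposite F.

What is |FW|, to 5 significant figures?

36.845

The virtual corner opposite F is at (-29.100, 30.400). Tangency of A1 to DW means the radius AW is perpendicular to DW and A1 meets EL tangentially, so AE is at right angles to EL, with radius 7.8, so the center A sits 7.8 in from both sides at A = (-21.300, 22.600). That places the tangent points at W = (-29.100, 22.600) on DW and E = (-21.300, 30.400) on EL. Then |FW| = |W − F| = 36.845.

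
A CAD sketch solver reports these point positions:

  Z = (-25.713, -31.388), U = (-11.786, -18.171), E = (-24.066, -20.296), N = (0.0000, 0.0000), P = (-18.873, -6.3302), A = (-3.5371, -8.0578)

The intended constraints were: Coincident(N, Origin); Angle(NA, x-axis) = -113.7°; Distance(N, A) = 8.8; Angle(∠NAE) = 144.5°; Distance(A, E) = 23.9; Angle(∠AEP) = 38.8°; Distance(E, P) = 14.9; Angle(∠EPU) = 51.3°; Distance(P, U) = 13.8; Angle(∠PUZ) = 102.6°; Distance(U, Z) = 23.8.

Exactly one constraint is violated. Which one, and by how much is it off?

Distance(U, Z) = 23.8 — off by 4.60.

N = (0.00, 0.00) ✓; NA at -113.7° ✓; |NA| = 8.800 ✓; ∠NAE = 144.5° ✓; |AE| = 23.90 ✓; ∠AEP = 38.80° ✓; |EP| = 14.90 ✓; ∠EPU = 51.30° ✓; |PU| = 13.80 ✓; ∠PUZ = 102.6° ✓; |UZ| = 19.20 ✗.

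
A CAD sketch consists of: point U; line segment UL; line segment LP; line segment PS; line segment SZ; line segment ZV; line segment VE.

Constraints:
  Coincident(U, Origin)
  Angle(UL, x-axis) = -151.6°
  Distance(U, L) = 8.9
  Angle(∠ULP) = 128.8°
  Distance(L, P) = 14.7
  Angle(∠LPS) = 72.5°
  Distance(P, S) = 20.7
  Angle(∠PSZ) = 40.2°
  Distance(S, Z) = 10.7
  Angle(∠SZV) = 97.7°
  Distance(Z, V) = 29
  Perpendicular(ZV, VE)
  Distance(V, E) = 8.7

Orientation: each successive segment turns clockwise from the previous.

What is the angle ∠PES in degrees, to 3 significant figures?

42.0°

U is at the origin; UL runs at -151.6° with length 8.9, so L = (-7.83, -4.23). ∠ULP = 128.8° gives LP at 157° from the x-axis; with |LP| = 14.7, P = (-21.4, 1.46). ∠LPS = 72.5° gives PS at 49.7° from the x-axis; with |PS| = 20.7, S = (-7.99, 17.3). ∠PSZ = 40.2° gives SZ at -90.1° from the x-axis; with |SZ| = 10.7, Z = (-8.01, 6.55). ∠SZV = 97.7° gives ZV at -172° from the x-axis; with |ZV| = 29.0, V = (-36.8, 2.72). The perpendicularity gives VE at right angles to ZV, so VE runs at 97.6°; with |VE| = 8.7, E = (-37.9, 11.3). Then cos ∠PES = EP·ES / (|EP||ES|), giving 42.0°.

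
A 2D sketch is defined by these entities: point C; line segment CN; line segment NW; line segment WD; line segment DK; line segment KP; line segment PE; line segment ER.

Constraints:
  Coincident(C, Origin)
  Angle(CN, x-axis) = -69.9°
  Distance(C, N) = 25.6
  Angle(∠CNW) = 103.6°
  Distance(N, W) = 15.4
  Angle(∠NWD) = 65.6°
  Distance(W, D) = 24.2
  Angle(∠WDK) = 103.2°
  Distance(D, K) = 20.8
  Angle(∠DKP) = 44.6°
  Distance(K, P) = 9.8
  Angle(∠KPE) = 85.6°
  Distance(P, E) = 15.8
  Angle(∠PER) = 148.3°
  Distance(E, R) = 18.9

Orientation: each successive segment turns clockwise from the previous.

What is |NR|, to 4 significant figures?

45.30

∠KPE = 85.6° gives PE at 152.7° from the x-axis; with |PE| = 15.8, E = (-6.562, -2.525). ∠PER = 148.3° gives ER at 121.0° from the x-axis; with |ER| = 18.9, R = (-16.30, 13.68). Then |NR| = |R − N| = 45.30.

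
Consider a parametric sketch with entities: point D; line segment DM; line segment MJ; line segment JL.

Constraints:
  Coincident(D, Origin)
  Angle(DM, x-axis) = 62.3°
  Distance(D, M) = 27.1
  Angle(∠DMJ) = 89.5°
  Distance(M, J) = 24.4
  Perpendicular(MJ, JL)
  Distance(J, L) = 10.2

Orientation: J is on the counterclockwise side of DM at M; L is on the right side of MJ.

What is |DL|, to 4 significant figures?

44.44

D is at the origin; DM runs at 62.3° with length 27.1, so M = 27.1·(cos 62.3°, sin 62.3°) = (12.60, 23.99). ∠DMJ = 89.5°, so MJ runs at 62.3° + (180° − 89.5°) = 152.8° from the x-axis; with |MJ| = 24.4, J = M + 24.4·(cos 152.8°, sin 152.8°) = (-9.105, 35.15). MJ is perpendicular to JL; with |JL| = 10.2 on the right of MJ, L = J + 10.2·(0.4571, 0.8894) = (-4.442, 44.22). Then |DL| = |L − D| = 44.44.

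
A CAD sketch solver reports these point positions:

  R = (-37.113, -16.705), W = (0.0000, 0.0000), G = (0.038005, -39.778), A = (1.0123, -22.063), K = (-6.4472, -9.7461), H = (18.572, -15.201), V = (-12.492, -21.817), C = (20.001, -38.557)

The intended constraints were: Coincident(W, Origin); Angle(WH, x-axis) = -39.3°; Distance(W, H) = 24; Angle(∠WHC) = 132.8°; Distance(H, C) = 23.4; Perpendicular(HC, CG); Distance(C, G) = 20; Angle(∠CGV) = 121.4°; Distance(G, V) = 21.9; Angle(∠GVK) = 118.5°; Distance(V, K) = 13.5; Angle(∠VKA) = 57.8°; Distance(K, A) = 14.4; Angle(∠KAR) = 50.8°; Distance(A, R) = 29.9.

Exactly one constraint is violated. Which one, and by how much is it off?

Distance(A, R) = 29.9 — off by 8.60.

W = (0.00, 0.00) ✓; WH at -39.30° ✓; |WH| = 24.00 ✓; ∠WHC = 132.8° ✓; |HC| = 23.40 ✓; ∠(HC, CG) = 90.00° ✓; |CG| = 20.00 ✓; ∠CGV = 121.4° ✓; |GV| = 21.90 ✓; ∠GVK = 118.5° ✓; |VK| = 13.50 ✓; ∠VKA = 57.80° ✓; |KA| = 14.40 ✓; ∠KAR = 50.80° ✓; |AR| = 38.50 ✗.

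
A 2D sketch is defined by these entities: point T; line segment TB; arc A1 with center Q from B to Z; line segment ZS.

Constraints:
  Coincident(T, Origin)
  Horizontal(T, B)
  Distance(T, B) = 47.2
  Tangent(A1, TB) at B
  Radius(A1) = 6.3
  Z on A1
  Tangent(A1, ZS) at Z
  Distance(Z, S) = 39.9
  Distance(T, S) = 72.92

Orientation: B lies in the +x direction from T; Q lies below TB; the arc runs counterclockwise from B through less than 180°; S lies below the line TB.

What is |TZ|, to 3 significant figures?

42.3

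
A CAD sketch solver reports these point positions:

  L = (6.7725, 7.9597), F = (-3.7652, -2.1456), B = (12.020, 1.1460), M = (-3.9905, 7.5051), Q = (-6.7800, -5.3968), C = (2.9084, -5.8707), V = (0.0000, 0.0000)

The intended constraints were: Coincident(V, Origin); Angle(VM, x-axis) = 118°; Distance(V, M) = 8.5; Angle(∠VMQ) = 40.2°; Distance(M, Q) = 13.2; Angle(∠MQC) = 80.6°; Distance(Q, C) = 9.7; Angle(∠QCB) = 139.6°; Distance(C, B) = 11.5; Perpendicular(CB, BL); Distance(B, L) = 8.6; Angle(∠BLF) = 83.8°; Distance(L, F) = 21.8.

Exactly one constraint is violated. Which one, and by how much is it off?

Distance(L, F) = 21.8 — off by 7.20.

V = (0.00, 0.00) ✓; VM at 118.0° ✓; |VM| = 8.500 ✓; ∠VMQ = 40.20° ✓; |MQ| = 13.20 ✓; ∠MQC = 80.60° ✓; |QC| = 9.700 ✓; ∠QCB = 139.6° ✓; |CB| = 11.50 ✓; ∠(CB, BL) = 90.00° ✓; |BL| = 8.600 ✓; ∠BLF = 83.80° ✓; |LF| = 14.60 ✗.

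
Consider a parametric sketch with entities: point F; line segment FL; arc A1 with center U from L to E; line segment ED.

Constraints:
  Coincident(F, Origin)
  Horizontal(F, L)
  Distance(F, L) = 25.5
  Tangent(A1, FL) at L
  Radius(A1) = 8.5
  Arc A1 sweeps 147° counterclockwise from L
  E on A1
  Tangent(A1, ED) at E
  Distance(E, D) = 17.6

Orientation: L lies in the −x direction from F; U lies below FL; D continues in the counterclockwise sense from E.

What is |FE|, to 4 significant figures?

33.94

F is at the origin; F and L share the same y with |FL| = 25.5 and L on the −x side, so L = (-25.50, 0.000). The tangent condition forces UL to be normal to FL, so U = L + (0, -8.5) = (-25.50, -8.500). On A1, L sits at bearing 90° from U; a 147° counterclockwise sweep puts E at bearing 237°, so E = U + 8.5·(cos 237°, sin 237°) = (-30.13, -15.63). Then |FE| = |E − F| = 33.94.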